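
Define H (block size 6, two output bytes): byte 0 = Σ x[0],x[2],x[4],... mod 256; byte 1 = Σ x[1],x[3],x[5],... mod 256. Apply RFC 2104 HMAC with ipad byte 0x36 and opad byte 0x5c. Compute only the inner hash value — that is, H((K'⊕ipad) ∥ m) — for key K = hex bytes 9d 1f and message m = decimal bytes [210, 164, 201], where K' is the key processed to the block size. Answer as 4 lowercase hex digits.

Key hex bytes 9d 1f is 2 bytes ≤ B = 6; zero-pad to 6 bytes: K' = 9d 1f 00 00 00 00.
K' ⊕ ipad = ab 29 36 36 36 36.
Inner input = ab 29 36 36 36 36 ∥ d2 a4 c9.
Inner hash: even-index sum = 690 mod 256 = 178; odd-index sum = 313 mod 256 = 57 → b2 39.

b239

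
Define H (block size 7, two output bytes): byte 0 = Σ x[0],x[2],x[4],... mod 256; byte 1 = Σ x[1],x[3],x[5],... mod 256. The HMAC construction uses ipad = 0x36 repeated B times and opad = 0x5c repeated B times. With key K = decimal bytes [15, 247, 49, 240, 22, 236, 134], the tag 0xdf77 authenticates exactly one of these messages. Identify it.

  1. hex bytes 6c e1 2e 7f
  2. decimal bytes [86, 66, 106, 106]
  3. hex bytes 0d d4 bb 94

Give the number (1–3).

1

Key decimal bytes [15, 247, 49, 240, 22, 236, 134] = 0f f7 31 f0 16 ec 86 is exactly B = 7 bytes: K' = 0f f7 31 f0 16 ec 86.
K' ⊕ ipad = 39 c1 07 c6 20 da b0; K' ⊕ opad = 53 ab 6d ac 4a b0 da.
m1: inner = H(39 c1 07 c6 20 da b0 6c e1 2e 7f) = 70 fb; tag = H(53 ab 6d ac 4a b0 da 70 fb) = df77 ← matches
m2: inner = H(39 c1 07 c6 20 da b0 56 42 6a 6a) = bc 21; tag = H(53 ab 6d ac 4a b0 da bc 21) = 05c3
m3: inner = H(39 c1 07 c6 20 da b0 0d d4 bb 94) = 78 29; tag = H(53 ab 6d ac 4a b0 da 78 29) = 0d7f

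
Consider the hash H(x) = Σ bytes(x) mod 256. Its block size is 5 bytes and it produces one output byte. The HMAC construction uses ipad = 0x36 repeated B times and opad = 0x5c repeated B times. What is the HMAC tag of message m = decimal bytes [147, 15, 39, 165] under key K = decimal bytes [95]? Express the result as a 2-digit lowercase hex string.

Key decimal bytes [95] = 5f is 1 byte ≤ B = 5; zero-pad to 5 bytes: K' = 5f 00 00 00 00.
K' ⊕ ipad = 69 36 36 36 36.  K' ⊕ opad = 03 5c 5c 5c 5c.
Inner input = (K'⊕ipad) ∥ m = 69 36 36 36 36 ∥ 93 0f 27 a5.
Inner hash: sum = 105+54+54+54+54+147+15+39+165 = 687; mod 256 = 175 → af.
Outer input = (K'⊕opad) ∥ inner = 03 5c 5c 5c 5c ∥ af.
Outer hash (tag): sum = 3+92+92+92+92+175 = 546; mod 256 = 34 → 22.

22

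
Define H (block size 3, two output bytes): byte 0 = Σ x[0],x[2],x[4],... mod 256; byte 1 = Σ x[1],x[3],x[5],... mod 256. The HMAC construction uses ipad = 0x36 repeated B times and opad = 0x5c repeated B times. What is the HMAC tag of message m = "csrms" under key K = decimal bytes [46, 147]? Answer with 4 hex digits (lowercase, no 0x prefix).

bbfd

Key decimal bytes [46, 147] = 2e 93 is 2 bytes ≤ B = 3; zero-pad to 3 bytes: K' = 2e 93 00.
K' ⊕ ipad = 18 a5 36.  K' ⊕ opad = 72 cf 5c.
Inner input = (K'⊕ipad) ∥ m = 18 a5 36 ∥ 63 73 72 6d 73.
Inner hash: even-index sum = 302 mod 256 = 46; odd-index sum = 493 mod 256 = 237 → 2e ed.
Outer input = (K'⊕opad) ∥ inner = 72 cf 5c ∥ 2e ed.
Outer hash (tag): even-index sum = 443 mod 256 = 187; odd-index sum = 253 mod 256 = 253 → bb fd.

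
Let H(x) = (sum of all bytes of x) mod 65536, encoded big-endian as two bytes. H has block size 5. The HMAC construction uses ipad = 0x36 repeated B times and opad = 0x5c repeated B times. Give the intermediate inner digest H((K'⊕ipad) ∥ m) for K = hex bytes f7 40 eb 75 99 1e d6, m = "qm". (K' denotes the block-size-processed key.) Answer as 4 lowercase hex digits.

01c4

Key hex bytes f7 40 eb 75 99 1e d6 is 7 bytes > B = 5, so hash it first: H(key) = 04 24, then zero-pad to 5 bytes: K' = 04 24 00 00 00.
K' ⊕ ipad = 32 12 36 36 36.
Inner input = 32 12 36 36 36 ∥ 71 6d.
Inner hash: sum = 50+18+54+54+54+113+109 = 452 → 01 c4.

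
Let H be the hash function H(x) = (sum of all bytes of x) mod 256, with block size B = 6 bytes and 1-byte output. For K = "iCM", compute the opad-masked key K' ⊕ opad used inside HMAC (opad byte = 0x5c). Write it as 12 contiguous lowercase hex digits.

Key "iCM" = 69 43 4d is 3 bytes ≤ B = 6; zero-pad to 6 bytes: K' = 69 43 4d 00 00 00.
XOR each byte with 0x5c: 69⊕5c=35, 43⊕5c=1f, 4d⊕5c=11, 00⊕5c=5c, 00⊕5c=5c, 00⊕5c=5c.

351f115c5c5c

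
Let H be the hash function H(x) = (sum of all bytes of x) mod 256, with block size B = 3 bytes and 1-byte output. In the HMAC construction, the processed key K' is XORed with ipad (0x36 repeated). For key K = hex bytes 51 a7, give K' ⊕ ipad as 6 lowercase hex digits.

679136

Key hex bytes 51 a7 is 2 bytes ≤ B = 3; zero-pad to 3 bytes: K' = 51 a7 00.
XOR each byte with 0x36: 51⊕36=67, a7⊕36=91, 00⊕36=36.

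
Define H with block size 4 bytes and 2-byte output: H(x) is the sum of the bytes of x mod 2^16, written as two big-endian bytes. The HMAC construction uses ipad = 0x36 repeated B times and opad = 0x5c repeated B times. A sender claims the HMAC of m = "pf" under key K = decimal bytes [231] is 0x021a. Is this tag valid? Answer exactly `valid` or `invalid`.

Key decimal bytes [231] = e7 is 1 byte ≤ B = 4; zero-pad to 4 bytes: K' = e7 00 00 00.
K' ⊕ ipad = d1 36 36 36; K' ⊕ opad = bb 5c 5c 5c.
Inner hash: sum = 209+54+54+54+112+102 = 585 → 02 49.
Outer hash (recomputed tag): sum = 187+92+92+92+2+73 = 538 → 02 1a.
Recomputed tag = 021a; claimed = 021a → match.

valid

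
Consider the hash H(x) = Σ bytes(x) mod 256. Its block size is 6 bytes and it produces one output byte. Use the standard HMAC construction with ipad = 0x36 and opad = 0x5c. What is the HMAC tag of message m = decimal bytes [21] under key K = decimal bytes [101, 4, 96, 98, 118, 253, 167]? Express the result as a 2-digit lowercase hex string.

7b

Key decimal bytes [101, 4, 96, 98, 118, 253, 167] = 65 04 60 62 76 fd a7 is 7 bytes > B = 6, so hash it first: H(key) = 45, then zero-pad to 6 bytes: K' = 45 00 00 00 00 00.
K' ⊕ ipad = 73 36 36 36 36 36.  K' ⊕ opad = 19 5c 5c 5c 5c 5c.
Inner input = (K'⊕ipad) ∥ m = 73 36 36 36 36 36 ∥ 15.
Inner hash: sum = 115+54+54+54+54+54+21 = 406; mod 256 = 150 → 96.
Outer input = (K'⊕opad) ∥ inner = 19 5c 5c 5c 5c 5c ∥ 96.
Outer hash (tag): sum = 25+92+92+92+92+92+150 = 635; mod 256 = 123 → 7b.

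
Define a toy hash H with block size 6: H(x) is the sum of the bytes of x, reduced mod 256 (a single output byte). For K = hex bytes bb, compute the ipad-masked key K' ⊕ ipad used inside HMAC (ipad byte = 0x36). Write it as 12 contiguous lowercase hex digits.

8d3636363636

Key hex bytes bb is 1 byte ≤ B = 6; zero-pad to 6 bytes: K' = bb 00 00 00 00 00.
XOR each byte with 0x36: bb⊕36=8d, 00⊕36=36, 00⊕36=36, 00⊕36=36, 00⊕36=36, 00⊕36=36.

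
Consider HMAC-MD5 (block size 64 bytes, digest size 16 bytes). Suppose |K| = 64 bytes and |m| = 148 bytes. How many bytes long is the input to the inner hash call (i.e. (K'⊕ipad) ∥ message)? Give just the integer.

212

Key is 64 ≤ 64 bytes, zero-padded: |K'| = 64.
Inner input = (K'⊕ipad) ∥ m → 64 + 148 = 212 bytes.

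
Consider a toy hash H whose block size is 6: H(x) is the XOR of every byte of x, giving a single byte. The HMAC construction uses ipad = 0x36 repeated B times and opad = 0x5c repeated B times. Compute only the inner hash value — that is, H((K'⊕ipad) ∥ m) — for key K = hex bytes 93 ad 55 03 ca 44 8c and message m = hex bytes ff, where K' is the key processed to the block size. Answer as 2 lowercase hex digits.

Key hex bytes 93 ad 55 03 ca 44 8c is 7 bytes > B = 6, so hash it first: H(key) = 6a, then zero-pad to 6 bytes: K' = 6a 00 00 00 00 00.
K' ⊕ ipad = 5c 36 36 36 36 36.
Inner input = 5c 36 36 36 36 36 ∥ ff.
Inner hash: XOR 5c⊕36⊕36⊕36⊕36⊕36⊕ff = 95.

95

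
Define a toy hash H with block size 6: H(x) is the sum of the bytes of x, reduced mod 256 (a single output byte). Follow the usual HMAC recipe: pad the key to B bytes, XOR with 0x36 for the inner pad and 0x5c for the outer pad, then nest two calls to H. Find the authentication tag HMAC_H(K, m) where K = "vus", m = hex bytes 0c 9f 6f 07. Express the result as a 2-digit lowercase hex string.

21

Key "vus" = 76 75 73 is 3 bytes ≤ B = 6; zero-pad to 6 bytes: K' = 76 75 73 00 00 00.
K' ⊕ ipad = 40 43 45 36 36 36.  K' ⊕ opad = 2a 29 2f 5c 5c 5c.
Inner input = (K'⊕ipad) ∥ m = 40 43 45 36 36 36 ∥ 0c 9f 6f 07.
Inner hash: sum = 64+67+69+54+54+54+12+159+111+7 = 651; mod 256 = 139 → 8b.
Outer input = (K'⊕opad) ∥ inner = 2a 29 2f 5c 5c 5c ∥ 8b.
Outer hash (tag): sum = 42+41+47+92+92+92+139 = 545; mod 256 = 33 → 21.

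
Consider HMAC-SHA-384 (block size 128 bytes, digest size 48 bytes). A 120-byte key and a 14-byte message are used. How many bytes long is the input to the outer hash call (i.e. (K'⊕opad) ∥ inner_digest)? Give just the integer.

176

Key is 120 ≤ 128 bytes, zero-padded: |K'| = 128.
Outer input = (K'⊕opad) ∥ H(inner) → 128 + 48 = 176 bytes.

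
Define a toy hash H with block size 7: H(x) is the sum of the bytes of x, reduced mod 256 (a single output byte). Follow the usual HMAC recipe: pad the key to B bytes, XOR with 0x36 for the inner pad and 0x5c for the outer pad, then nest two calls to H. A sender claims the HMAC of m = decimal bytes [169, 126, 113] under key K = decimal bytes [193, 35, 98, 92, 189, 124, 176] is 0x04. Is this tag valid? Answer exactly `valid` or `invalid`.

valid

Key decimal bytes [193, 35, 98, 92, 189, 124, 176] = c1 23 62 5c bd 7c b0 is exactly B = 7 bytes: K' = c1 23 62 5c bd 7c b0.
K' ⊕ ipad = f7 15 54 6a 8b 4a 86; K' ⊕ opad = 9d 7f 3e 00 e1 20 ec.
Inner hash: sum = 247+21+84+106+139+74+134+169+126+113 = 1213; mod 256 = 189 → bd.
Outer hash (recomputed tag): sum = 157+127+62+0+225+32+236+189 = 1028; mod 256 = 4 → 04.
Recomputed tag = 04; claimed = 04 → match.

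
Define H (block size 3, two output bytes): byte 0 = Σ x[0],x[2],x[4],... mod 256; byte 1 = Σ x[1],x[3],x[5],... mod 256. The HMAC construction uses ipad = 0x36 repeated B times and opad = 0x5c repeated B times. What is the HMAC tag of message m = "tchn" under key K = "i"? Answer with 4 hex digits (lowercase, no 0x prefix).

Key "i" = 69 is 1 byte ≤ B = 3; zero-pad to 3 bytes: K' = 69 00 00.
K' ⊕ ipad = 5f 36 36.  K' ⊕ opad = 35 5c 5c.
Inner input = (K'⊕ipad) ∥ m = 5f 36 36 ∥ 74 63 68 6e.
Inner hash: even-index sum = 358 mod 256 = 102; odd-index sum = 274 mod 256 = 18 → 66 12.
Outer input = (K'⊕opad) ∥ inner = 35 5c 5c ∥ 66 12.
Outer hash (tag): even-index sum = 163 mod 256 = 163; odd-index sum = 194 mod 256 = 194 → a3 c2.

a3c2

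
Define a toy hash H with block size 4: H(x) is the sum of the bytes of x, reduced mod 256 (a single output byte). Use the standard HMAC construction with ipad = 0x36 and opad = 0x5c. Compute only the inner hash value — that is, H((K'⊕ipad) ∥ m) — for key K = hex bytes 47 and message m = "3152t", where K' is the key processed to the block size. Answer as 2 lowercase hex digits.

52

Key hex bytes 47 is 1 byte ≤ B = 4; zero-pad to 4 bytes: K' = 47 00 00 00.
K' ⊕ ipad = 71 36 36 36.
Inner input = 71 36 36 36 ∥ 33 31 35 32 74.
Inner hash: sum = 113+54+54+54+51+49+53+50+116 = 594; mod 256 = 82 → 52.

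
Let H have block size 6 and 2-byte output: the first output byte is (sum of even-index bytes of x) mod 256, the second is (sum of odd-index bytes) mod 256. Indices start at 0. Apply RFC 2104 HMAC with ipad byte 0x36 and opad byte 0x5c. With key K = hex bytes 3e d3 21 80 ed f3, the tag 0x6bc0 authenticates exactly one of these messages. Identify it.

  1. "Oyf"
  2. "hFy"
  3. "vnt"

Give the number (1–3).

2

Key hex bytes 3e d3 21 80 ed f3 is exactly B = 6 bytes: K' = 3e d3 21 80 ed f3.
K' ⊕ ipad = 08 e5 17 b6 db c5; K' ⊕ opad = 62 8f 7d dc b1 af.
m1: inner = H(08 e5 17 b6 db c5 4f 79 66) = af d9; tag = H(62 8f 7d dc b1 af af d9) = 3ff3
m2: inner = H(08 e5 17 b6 db c5 68 46 79) = db a6; tag = H(62 8f 7d dc b1 af db a6) = 6bc0 ← matches
m3: inner = H(08 e5 17 b6 db c5 76 6e 74) = e4 ce; tag = H(62 8f 7d dc b1 af e4 ce) = 74e8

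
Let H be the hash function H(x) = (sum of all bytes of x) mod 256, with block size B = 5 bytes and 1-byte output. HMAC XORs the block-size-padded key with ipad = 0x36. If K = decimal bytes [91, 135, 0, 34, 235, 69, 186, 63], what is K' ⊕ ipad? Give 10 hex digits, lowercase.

Key decimal bytes [91, 135, 0, 34, 235, 69, 186, 63] = 5b 87 00 22 eb 45 ba 3f is 8 bytes > B = 5, so hash it first: H(key) = 2d, then zero-pad to 5 bytes: K' = 2d 00 00 00 00.
XOR each byte with 0x36: 2d⊕36=1b, 00⊕36=36, 00⊕36=36, 00⊕36=36, 00⊕36=36.

1b36363636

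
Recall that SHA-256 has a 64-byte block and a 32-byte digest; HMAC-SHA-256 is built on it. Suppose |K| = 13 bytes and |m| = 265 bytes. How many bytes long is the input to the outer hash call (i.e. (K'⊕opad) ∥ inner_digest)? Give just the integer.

96

Key is 13 ≤ 64 bytes, zero-padded: |K'| = 64.
Outer input = (K'⊕opad) ∥ H(inner) → 64 + 32 = 96 bytes.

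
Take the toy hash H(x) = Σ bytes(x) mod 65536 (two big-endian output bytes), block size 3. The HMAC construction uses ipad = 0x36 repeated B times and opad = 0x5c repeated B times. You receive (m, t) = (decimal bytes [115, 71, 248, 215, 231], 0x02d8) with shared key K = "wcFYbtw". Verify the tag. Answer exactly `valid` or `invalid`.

Key "wcFYbtw" = 77 63 46 59 62 74 77 is 7 bytes > B = 3, so hash it first: H(key) = 02 c6, then zero-pad to 3 bytes: K' = 02 c6 00.
K' ⊕ ipad = 34 f0 36; K' ⊕ opad = 5e 9a 5c.
Inner hash: sum = 52+240+54+115+71+248+215+231 = 1226 → 04 ca.
Outer hash (recomputed tag): sum = 94+154+92+4+202 = 546 → 02 22.
Recomputed tag = 0222; claimed = 02d8 → mismatch.

invalid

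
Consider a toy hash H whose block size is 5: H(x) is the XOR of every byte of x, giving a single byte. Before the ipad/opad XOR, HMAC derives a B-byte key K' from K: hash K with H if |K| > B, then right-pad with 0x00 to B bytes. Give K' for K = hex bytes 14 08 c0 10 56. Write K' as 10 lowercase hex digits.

1408c01056

Key hex bytes 14 08 c0 10 56 is exactly B = 5 bytes: K' = 14 08 c0 10 56.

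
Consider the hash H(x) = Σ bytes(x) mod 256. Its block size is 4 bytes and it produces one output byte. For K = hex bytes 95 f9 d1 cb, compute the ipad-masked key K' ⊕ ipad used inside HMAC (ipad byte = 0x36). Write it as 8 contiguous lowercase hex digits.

a3cfe7fd

Key hex bytes 95 f9 d1 cb is exactly B = 4 bytes: K' = 95 f9 d1 cb.
XOR each byte with 0x36: 95⊕36=a3, f9⊕36=cf, d1⊕36=e7, cb⊕36=fd.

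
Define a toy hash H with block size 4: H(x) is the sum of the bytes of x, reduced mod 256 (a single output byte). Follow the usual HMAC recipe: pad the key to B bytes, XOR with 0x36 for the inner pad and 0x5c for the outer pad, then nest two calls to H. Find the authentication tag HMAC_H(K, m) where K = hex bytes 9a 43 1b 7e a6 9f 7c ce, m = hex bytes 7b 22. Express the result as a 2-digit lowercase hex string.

Key hex bytes 9a 43 1b 7e a6 9f 7c ce is 8 bytes > B = 4, so hash it first: H(key) = 05, then zero-pad to 4 bytes: K' = 05 00 00 00.
K' ⊕ ipad = 33 36 36 36.  K' ⊕ opad = 59 5c 5c 5c.
Inner input = (K'⊕ipad) ∥ m = 33 36 36 36 ∥ 7b 22.
Inner hash: sum = 51+54+54+54+123+34 = 370; mod 256 = 114 → 72.
Outer input = (K'⊕opad) ∥ inner = 59 5c 5c 5c ∥ 72.
Outer hash (tag): sum = 89+92+92+92+114 = 479; mod 256 = 223 → df.

df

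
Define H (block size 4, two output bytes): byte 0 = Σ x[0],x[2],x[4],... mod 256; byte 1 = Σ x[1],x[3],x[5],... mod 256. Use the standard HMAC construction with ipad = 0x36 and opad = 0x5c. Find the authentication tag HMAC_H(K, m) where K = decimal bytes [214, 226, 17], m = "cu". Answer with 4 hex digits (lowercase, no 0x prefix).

Key decimal bytes [214, 226, 17] = d6 e2 11 is 3 bytes ≤ B = 4; zero-pad to 4 bytes: K' = d6 e2 11 00.
K' ⊕ ipad = e0 d4 27 36.  K' ⊕ opad = 8a be 4d 5c.
Inner input = (K'⊕ipad) ∥ m = e0 d4 27 36 ∥ 63 75.
Inner hash: even-index sum = 362 mod 256 = 106; odd-index sum = 383 mod 256 = 127 → 6a 7f.
Outer input = (K'⊕opad) ∥ inner = 8a be 4d 5c ∥ 6a 7f.
Outer hash (tag): even-index sum = 321 mod 256 = 65; odd-index sum = 409 mod 256 = 153 → 41 99.

4199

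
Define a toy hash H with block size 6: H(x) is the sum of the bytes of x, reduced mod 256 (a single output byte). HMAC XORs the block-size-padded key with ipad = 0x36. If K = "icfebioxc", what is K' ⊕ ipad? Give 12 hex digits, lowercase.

Key "icfebioxc" = 69 63 66 65 62 69 6f 78 63 is 9 bytes > B = 6, so hash it first: H(key) = ac, then zero-pad to 6 bytes: K' = ac 00 00 00 00 00.
XOR each byte with 0x36: ac⊕36=9a, 00⊕36=36, 00⊕36=36, 00⊕36=36, 00⊕36=36, 00⊕36=36.

9a3636363636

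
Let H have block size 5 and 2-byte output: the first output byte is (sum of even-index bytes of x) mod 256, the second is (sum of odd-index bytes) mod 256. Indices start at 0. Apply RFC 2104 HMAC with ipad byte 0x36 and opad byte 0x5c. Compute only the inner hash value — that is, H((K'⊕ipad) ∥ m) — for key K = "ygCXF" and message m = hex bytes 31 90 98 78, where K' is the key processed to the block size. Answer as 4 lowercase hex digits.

Key "ygCXF" = 79 67 43 58 46 is exactly B = 5 bytes: K' = 79 67 43 58 46.
K' ⊕ ipad = 4f 51 75 6e 70.
Inner input = 4f 51 75 6e 70 ∥ 31 90 98 78.
Inner hash: even-index sum = 572 mod 256 = 60; odd-index sum = 392 mod 256 = 136 → 3c 88.

3c88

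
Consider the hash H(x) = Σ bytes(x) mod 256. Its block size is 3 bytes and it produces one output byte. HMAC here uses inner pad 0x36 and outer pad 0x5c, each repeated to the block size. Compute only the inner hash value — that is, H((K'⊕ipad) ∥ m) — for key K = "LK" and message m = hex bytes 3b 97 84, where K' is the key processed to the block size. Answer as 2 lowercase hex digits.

Key "LK" = 4c 4b is 2 bytes ≤ B = 3; zero-pad to 3 bytes: K' = 4c 4b 00.
K' ⊕ ipad = 7a 7d 36.
Inner input = 7a 7d 36 ∥ 3b 97 84.
Inner hash: sum = 122+125+54+59+151+132 = 643; mod 256 = 131 → 83.

83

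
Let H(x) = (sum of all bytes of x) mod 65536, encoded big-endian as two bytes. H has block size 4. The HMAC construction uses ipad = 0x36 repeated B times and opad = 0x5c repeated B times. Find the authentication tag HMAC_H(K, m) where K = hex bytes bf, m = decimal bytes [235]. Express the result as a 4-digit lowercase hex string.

020f

Key hex bytes bf is 1 byte ≤ B = 4; zero-pad to 4 bytes: K' = bf 00 00 00.
K' ⊕ ipad = 89 36 36 36.  K' ⊕ opad = e3 5c 5c 5c.
Inner input = (K'⊕ipad) ∥ m = 89 36 36 36 ∥ eb.
Inner hash: sum = 137+54+54+54+235 = 534 → 02 16.
Outer input = (K'⊕opad) ∥ inner = e3 5c 5c 5c ∥ 02 16.
Outer hash (tag): sum = 227+92+92+92+2+22 = 527 → 02 0f.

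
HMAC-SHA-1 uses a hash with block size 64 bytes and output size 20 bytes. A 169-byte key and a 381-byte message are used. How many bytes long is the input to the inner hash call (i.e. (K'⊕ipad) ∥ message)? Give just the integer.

Key is 169 > 64 bytes, so it is hashed to 20 bytes then zero-padded to 64: |K'| = 64.
Inner input = (K'⊕ipad) ∥ m → 64 + 381 = 445 bytes.

445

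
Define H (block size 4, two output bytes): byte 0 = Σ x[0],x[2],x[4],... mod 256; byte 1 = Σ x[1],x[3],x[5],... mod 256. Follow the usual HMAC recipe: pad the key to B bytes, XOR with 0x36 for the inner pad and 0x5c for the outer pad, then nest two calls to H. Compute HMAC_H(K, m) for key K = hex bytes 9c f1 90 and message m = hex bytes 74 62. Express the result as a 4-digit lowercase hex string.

5068

Key hex bytes 9c f1 90 is 3 bytes ≤ B = 4; zero-pad to 4 bytes: K' = 9c f1 90 00.
K' ⊕ ipad = aa c7 a6 36.  K' ⊕ opad = c0 ad cc 5c.
Inner input = (K'⊕ipad) ∥ m = aa c7 a6 36 ∥ 74 62.
Inner hash: even-index sum = 452 mod 256 = 196; odd-index sum = 351 mod 256 = 95 → c4 5f.
Outer input = (K'⊕opad) ∥ inner = c0 ad cc 5c ∥ c4 5f.
Outer hash (tag): even-index sum = 592 mod 256 = 80; odd-index sum = 360 mod 256 = 104 → 50 68.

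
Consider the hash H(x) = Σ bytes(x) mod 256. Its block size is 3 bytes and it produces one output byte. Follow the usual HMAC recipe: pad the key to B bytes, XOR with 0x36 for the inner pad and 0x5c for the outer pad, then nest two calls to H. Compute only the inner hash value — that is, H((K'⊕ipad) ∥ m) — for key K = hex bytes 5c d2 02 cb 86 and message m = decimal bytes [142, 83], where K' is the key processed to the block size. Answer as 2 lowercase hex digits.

Key hex bytes 5c d2 02 cb 86 is 5 bytes > B = 3, so hash it first: H(key) = 81, then zero-pad to 3 bytes: K' = 81 00 00.
K' ⊕ ipad = b7 36 36.
Inner input = b7 36 36 ∥ 8e 53.
Inner hash: sum = 183+54+54+142+83 = 516; mod 256 = 4 → 04.

04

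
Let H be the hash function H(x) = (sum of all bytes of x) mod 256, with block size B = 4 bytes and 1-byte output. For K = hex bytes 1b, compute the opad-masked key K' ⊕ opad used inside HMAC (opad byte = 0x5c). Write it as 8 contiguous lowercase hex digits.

Key hex bytes 1b is 1 byte ≤ B = 4; zero-pad to 4 bytes: K' = 1b 00 00 00.
XOR each byte with 0x5c: 1b⊕5c=47, 00⊕5c=5c, 00⊕5c=5c, 00⊕5c=5c.

475c5c5c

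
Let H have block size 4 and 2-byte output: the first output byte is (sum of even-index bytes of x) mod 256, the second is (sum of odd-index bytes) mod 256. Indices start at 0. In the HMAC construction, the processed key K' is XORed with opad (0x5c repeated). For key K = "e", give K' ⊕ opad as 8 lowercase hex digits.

395c5c5c

Key "e" = 65 is 1 byte ≤ B = 4; zero-pad to 4 bytes: K' = 65 00 00 00.
XOR each byte with 0x5c: 65⊕5c=39, 00⊕5c=5c, 00⊕5c=5c, 00⊕5c=5c.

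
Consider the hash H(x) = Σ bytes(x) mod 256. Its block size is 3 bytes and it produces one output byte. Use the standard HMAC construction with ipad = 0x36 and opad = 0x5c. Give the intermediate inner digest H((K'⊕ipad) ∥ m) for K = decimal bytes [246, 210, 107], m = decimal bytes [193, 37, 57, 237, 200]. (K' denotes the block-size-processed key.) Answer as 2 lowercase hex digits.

d5

Key decimal bytes [246, 210, 107] = f6 d2 6b is exactly B = 3 bytes: K' = f6 d2 6b.
K' ⊕ ipad = c0 e4 5d.
Inner input = c0 e4 5d ∥ c1 25 39 ed c8.
Inner hash: sum = 192+228+93+193+37+57+237+200 = 1237; mod 256 = 213 → d5.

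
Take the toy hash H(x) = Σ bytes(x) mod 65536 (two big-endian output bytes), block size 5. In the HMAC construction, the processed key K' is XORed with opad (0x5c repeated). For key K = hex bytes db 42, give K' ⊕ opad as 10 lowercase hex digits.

Key hex bytes db 42 is 2 bytes ≤ B = 5; zero-pad to 5 bytes: K' = db 42 00 00 00.
XOR each byte with 0x5c: db⊕5c=87, 42⊕5c=1e, 00⊕5c=5c, 00⊕5c=5c, 00⊕5c=5c.

871e5c5c5c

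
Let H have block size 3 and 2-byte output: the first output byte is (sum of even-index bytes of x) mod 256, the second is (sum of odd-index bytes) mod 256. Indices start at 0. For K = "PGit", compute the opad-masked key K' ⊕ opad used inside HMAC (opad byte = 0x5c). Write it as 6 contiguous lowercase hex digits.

e5e75c

Key "PGit" = 50 47 69 74 is 4 bytes > B = 3, so hash it first: H(key) = b9 bb, then zero-pad to 3 bytes: K' = b9 bb 00.
XOR each byte with 0x5c: b9⊕5c=e5, bb⊕5c=e7, 00⊕5c=5c.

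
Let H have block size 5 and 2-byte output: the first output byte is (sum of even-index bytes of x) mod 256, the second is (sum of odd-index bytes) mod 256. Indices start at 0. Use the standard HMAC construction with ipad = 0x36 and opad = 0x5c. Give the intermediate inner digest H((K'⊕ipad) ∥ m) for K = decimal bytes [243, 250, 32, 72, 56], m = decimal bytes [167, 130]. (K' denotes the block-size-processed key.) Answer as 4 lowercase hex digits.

Key decimal bytes [243, 250, 32, 72, 56] = f3 fa 20 48 38 is exactly B = 5 bytes: K' = f3 fa 20 48 38.
K' ⊕ ipad = c5 cc 16 7e 0e.
Inner input = c5 cc 16 7e 0e ∥ a7 82.
Inner hash: even-index sum = 363 mod 256 = 107; odd-index sum = 497 mod 256 = 241 → 6b f1.

6bf1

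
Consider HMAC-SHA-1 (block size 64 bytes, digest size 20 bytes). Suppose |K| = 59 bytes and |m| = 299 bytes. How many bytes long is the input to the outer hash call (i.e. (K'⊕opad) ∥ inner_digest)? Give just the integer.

Key is 59 ≤ 64 bytes, zero-padded: |K'| = 64.
Outer input = (K'⊕opad) ∥ H(inner) → 64 + 20 = 84 bytes.

84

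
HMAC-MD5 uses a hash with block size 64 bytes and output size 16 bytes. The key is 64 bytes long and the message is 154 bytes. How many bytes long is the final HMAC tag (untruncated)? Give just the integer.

The tag is one MD5 digest: 16 bytes.

16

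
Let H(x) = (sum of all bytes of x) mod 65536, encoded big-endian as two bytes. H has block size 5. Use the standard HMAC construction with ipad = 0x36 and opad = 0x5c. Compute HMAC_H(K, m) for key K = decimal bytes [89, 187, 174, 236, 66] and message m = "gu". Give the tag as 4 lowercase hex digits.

Key decimal bytes [89, 187, 174, 236, 66] = 59 bb ae ec 42 is exactly B = 5 bytes: K' = 59 bb ae ec 42.
K' ⊕ ipad = 6f 8d 98 da 74.  K' ⊕ opad = 05 e7 f2 b0 1e.
Inner input = (K'⊕ipad) ∥ m = 6f 8d 98 da 74 ∥ 67 75.
Inner hash: sum = 111+141+152+218+116+103+117 = 958 → 03 be.
Outer input = (K'⊕opad) ∥ inner = 05 e7 f2 b0 1e ∥ 03 be.
Outer hash (tag): sum = 5+231+242+176+30+3+190 = 877 → 03 6d.

036d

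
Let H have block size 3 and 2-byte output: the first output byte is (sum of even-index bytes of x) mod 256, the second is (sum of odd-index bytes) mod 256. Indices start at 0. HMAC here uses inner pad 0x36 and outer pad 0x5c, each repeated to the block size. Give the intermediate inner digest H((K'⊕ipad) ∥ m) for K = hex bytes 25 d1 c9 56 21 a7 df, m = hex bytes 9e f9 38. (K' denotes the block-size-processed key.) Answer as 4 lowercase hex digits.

Key hex bytes 25 d1 c9 56 21 a7 df is 7 bytes > B = 3, so hash it first: H(key) = ee ce, then zero-pad to 3 bytes: K' = ee ce 00.
K' ⊕ ipad = d8 f8 36.
Inner input = d8 f8 36 ∥ 9e f9 38.
Inner hash: even-index sum = 519 mod 256 = 7; odd-index sum = 462 mod 256 = 206 → 07 ce.

07ce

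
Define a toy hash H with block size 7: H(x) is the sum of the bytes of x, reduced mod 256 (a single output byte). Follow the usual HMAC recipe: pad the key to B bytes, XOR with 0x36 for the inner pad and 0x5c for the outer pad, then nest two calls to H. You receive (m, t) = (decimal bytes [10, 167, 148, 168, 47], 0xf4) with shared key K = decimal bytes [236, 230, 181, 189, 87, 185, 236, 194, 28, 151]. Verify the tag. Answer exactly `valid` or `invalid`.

valid

Key decimal bytes [236, 230, 181, 189, 87, 185, 236, 194, 28, 151] = ec e6 b5 bd 57 b9 ec c2 1c 97 is 10 bytes > B = 7, so hash it first: H(key) = b5, then zero-pad to 7 bytes: K' = b5 00 00 00 00 00 00.
K' ⊕ ipad = 83 36 36 36 36 36 36; K' ⊕ opad = e9 5c 5c 5c 5c 5c 5c.
Inner hash: sum = 131+54+54+54+54+54+54+10+167+148+168+47 = 995; mod 256 = 227 → e3.
Outer hash (recomputed tag): sum = 233+92+92+92+92+92+92+227 = 1012; mod 256 = 244 → f4.
Recomputed tag = f4; claimed = f4 → match.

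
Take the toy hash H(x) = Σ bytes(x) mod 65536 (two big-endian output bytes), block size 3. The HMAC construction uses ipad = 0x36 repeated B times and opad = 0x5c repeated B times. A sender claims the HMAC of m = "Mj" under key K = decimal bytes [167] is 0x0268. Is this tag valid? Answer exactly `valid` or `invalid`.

Key decimal bytes [167] = a7 is 1 byte ≤ B = 3; zero-pad to 3 bytes: K' = a7 00 00.
K' ⊕ ipad = 91 36 36; K' ⊕ opad = fb 5c 5c.
Inner hash: sum = 145+54+54+77+106 = 436 → 01 b4.
Outer hash (recomputed tag): sum = 251+92+92+1+180 = 616 → 02 68.
Recomputed tag = 0268; claimed = 0268 → match.

valid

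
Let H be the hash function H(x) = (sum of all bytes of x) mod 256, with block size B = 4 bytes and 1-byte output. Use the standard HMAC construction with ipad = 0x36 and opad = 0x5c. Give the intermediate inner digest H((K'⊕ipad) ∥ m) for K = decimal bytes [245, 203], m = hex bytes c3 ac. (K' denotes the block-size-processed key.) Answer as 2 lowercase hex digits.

Key decimal bytes [245, 203] = f5 cb is 2 bytes ≤ B = 4; zero-pad to 4 bytes: K' = f5 cb 00 00.
K' ⊕ ipad = c3 fd 36 36.
Inner input = c3 fd 36 36 ∥ c3 ac.
Inner hash: sum = 195+253+54+54+195+172 = 923; mod 256 = 155 → 9b.

9b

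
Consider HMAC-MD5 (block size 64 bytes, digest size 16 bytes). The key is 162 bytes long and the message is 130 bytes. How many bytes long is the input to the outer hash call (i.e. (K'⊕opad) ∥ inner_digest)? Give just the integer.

80

Key is 162 > 64 bytes, so it is hashed to 16 bytes then zero-padded to 64: |K'| = 64.
Outer input = (K'⊕opad) ∥ H(inner) → 64 + 16 = 80 bytes.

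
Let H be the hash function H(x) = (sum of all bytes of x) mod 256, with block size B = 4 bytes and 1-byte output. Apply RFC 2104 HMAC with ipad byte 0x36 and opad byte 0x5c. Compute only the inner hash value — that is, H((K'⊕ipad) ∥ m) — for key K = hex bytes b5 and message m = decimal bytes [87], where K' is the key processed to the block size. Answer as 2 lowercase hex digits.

Key hex bytes b5 is 1 byte ≤ B = 4; zero-pad to 4 bytes: K' = b5 00 00 00.
K' ⊕ ipad = 83 36 36 36.
Inner input = 83 36 36 36 ∥ 57.
Inner hash: sum = 131+54+54+54+87 = 380; mod 256 = 124 → 7c.

7c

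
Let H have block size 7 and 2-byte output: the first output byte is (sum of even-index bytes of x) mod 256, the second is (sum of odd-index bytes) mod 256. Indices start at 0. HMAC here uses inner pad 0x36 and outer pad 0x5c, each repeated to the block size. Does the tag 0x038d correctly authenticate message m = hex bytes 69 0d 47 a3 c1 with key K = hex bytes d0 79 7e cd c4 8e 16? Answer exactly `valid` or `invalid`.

Key hex bytes d0 79 7e cd c4 8e 16 is exactly B = 7 bytes: K' = d0 79 7e cd c4 8e 16.
K' ⊕ ipad = e6 4f 48 fb f2 b8 20; K' ⊕ opad = 8c 25 22 91 98 d2 4a.
Inner hash: even-index sum = 752 mod 256 = 240; odd-index sum = 883 mod 256 = 115 → f0 73.
Outer hash (recomputed tag): even-index sum = 515 mod 256 = 3; odd-index sum = 632 mod 256 = 120 → 03 78.
Recomputed tag = 0378; claimed = 038d → mismatch.

invalid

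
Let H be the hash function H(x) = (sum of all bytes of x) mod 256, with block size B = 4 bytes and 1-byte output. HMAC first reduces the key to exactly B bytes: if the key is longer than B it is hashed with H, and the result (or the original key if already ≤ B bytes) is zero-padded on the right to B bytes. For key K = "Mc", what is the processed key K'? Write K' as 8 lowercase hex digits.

4d630000

Key "Mc" = 4d 63 is 2 bytes ≤ B = 4; zero-pad to 4 bytes: K' = 4d 63 00 00.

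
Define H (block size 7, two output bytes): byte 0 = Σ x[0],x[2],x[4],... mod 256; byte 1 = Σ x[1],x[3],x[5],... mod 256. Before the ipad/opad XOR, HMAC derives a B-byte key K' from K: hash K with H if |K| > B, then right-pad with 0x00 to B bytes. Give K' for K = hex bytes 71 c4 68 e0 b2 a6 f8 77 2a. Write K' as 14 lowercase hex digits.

|K| = 9 > B = 7, so first hash the key.
H(K): even-index sum = 685 mod 256 = 173; odd-index sum = 705 mod 256 = 193 → ad c1.
Zero-pad H(K) = ad c1 to 7 bytes: K' = ad c1 00 00 00 00 00.

adc10000000000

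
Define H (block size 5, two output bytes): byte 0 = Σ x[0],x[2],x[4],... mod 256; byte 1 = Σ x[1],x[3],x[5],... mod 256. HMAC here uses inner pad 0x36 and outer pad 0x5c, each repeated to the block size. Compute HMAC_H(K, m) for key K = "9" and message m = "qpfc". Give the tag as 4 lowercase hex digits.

6006

Key "9" = 39 is 1 byte ≤ B = 5; zero-pad to 5 bytes: K' = 39 00 00 00 00.
K' ⊕ ipad = 0f 36 36 36 36.  K' ⊕ opad = 65 5c 5c 5c 5c.
Inner input = (K'⊕ipad) ∥ m = 0f 36 36 36 36 ∥ 71 70 66 63.
Inner hash: even-index sum = 334 mod 256 = 78; odd-index sum = 323 mod 256 = 67 → 4e 43.
Outer input = (K'⊕opad) ∥ inner = 65 5c 5c 5c 5c ∥ 4e 43.
Outer hash (tag): even-index sum = 352 mod 256 = 96; odd-index sum = 262 mod 256 = 6 → 60 06.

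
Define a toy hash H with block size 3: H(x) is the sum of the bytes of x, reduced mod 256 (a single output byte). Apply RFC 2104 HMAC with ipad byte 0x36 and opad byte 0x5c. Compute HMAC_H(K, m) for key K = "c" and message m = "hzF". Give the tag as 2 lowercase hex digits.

Key "c" = 63 is 1 byte ≤ B = 3; zero-pad to 3 bytes: K' = 63 00 00.
K' ⊕ ipad = 55 36 36.  K' ⊕ opad = 3f 5c 5c.
Inner input = (K'⊕ipad) ∥ m = 55 36 36 ∥ 68 7a 46.
Inner hash: sum = 85+54+54+104+122+70 = 489; mod 256 = 233 → e9.
Outer input = (K'⊕opad) ∥ inner = 3f 5c 5c ∥ e9.
Outer hash (tag): sum = 63+92+92+233 = 480; mod 256 = 224 → e0.

e0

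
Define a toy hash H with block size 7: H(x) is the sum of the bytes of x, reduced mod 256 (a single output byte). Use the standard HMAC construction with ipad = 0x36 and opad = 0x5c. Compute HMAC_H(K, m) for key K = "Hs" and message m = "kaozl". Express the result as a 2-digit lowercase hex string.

Key "Hs" = 48 73 is 2 bytes ≤ B = 7; zero-pad to 7 bytes: K' = 48 73 00 00 00 00 00.
K' ⊕ ipad = 7e 45 36 36 36 36 36.  K' ⊕ opad = 14 2f 5c 5c 5c 5c 5c.
Inner input = (K'⊕ipad) ∥ m = 7e 45 36 36 36 36 36 ∥ 6b 61 6f 7a 6c.
Inner hash: sum = 126+69+54+54+54+54+54+107+97+111+122+108 = 1010; mod 256 = 242 → f2.
Outer input = (K'⊕opad) ∥ inner = 14 2f 5c 5c 5c 5c 5c ∥ f2.
Outer hash (tag): sum = 20+47+92+92+92+92+92+242 = 769; mod 256 = 1 → 01.

01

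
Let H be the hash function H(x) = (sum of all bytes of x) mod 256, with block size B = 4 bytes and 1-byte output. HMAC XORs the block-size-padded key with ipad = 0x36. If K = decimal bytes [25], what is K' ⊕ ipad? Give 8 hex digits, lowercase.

Key decimal bytes [25] = 19 is 1 byte ≤ B = 4; zero-pad to 4 bytes: K' = 19 00 00 00.
XOR each byte with 0x36: 19⊕36=2f, 00⊕36=36, 00⊕36=36, 00⊕36=36.

2f363636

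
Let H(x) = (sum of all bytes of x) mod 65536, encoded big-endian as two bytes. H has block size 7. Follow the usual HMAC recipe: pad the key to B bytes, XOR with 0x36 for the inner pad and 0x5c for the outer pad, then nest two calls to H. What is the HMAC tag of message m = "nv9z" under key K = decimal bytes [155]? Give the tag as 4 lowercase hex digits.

037a

Key decimal bytes [155] = 9b is 1 byte ≤ B = 7; zero-pad to 7 bytes: K' = 9b 00 00 00 00 00 00.
K' ⊕ ipad = ad 36 36 36 36 36 36.  K' ⊕ opad = c7 5c 5c 5c 5c 5c 5c.
Inner input = (K'⊕ipad) ∥ m = ad 36 36 36 36 36 36 ∥ 6e 76 39 7a.
Inner hash: sum = 173+54+54+54+54+54+54+110+118+57+122 = 904 → 03 88.
Outer input = (K'⊕opad) ∥ inner = c7 5c 5c 5c 5c 5c 5c ∥ 03 88.
Outer hash (tag): sum = 199+92+92+92+92+92+92+3+136 = 890 → 03 7a.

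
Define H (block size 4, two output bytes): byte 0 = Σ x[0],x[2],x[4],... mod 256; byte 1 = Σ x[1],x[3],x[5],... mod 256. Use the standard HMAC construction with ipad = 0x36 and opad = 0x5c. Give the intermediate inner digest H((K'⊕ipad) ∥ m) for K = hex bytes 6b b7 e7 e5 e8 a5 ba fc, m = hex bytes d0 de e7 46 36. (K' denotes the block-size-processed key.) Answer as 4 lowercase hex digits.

Key hex bytes 6b b7 e7 e5 e8 a5 ba fc is 8 bytes > B = 4, so hash it first: H(key) = f4 3d, then zero-pad to 4 bytes: K' = f4 3d 00 00.
K' ⊕ ipad = c2 0b 36 36.
Inner input = c2 0b 36 36 ∥ d0 de e7 46 36.
Inner hash: even-index sum = 741 mod 256 = 229; odd-index sum = 357 mod 256 = 101 → e5 65.

e565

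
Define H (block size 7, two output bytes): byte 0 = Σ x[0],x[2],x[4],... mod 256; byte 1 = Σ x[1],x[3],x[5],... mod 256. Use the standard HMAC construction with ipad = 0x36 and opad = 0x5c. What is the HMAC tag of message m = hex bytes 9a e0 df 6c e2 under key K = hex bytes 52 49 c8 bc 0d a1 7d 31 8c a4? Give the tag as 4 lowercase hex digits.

Key hex bytes 52 49 c8 bc 0d a1 7d 31 8c a4 is 10 bytes > B = 7, so hash it first: H(key) = 30 7b, then zero-pad to 7 bytes: K' = 30 7b 00 00 00 00 00.
K' ⊕ ipad = 06 4d 36 36 36 36 36.  K' ⊕ opad = 6c 27 5c 5c 5c 5c 5c.
Inner input = (K'⊕ipad) ∥ m = 06 4d 36 36 36 36 36 ∥ 9a e0 df 6c e2.
Inner hash: even-index sum = 500 mod 256 = 244; odd-index sum = 788 mod 256 = 20 → f4 14.
Outer input = (K'⊕opad) ∥ inner = 6c 27 5c 5c 5c 5c 5c ∥ f4 14.
Outer hash (tag): even-index sum = 404 mod 256 = 148; odd-index sum = 467 mod 256 = 211 → 94 d3.

94d3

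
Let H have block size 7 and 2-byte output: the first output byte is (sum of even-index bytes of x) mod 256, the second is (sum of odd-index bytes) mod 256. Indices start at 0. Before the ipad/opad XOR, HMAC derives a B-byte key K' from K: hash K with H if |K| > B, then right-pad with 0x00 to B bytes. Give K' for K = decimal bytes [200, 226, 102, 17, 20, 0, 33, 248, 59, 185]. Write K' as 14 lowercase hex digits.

9ea40000000000

|K| = 10 > B = 7, so first hash the key.
H(K): even-index sum = 414 mod 256 = 158; odd-index sum = 676 mod 256 = 164 → 9e a4.
Zero-pad H(K) = 9e a4 to 7 bytes: K' = 9e a4 00 00 00 00 00.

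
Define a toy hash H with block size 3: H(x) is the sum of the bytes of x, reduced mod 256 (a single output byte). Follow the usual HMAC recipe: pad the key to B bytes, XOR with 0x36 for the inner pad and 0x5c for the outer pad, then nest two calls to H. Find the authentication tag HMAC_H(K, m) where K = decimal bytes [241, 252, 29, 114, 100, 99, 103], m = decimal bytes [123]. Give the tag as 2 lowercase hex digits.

31

Key decimal bytes [241, 252, 29, 114, 100, 99, 103] = f1 fc 1d 72 64 63 67 is 7 bytes > B = 3, so hash it first: H(key) = aa, then zero-pad to 3 bytes: K' = aa 00 00.
K' ⊕ ipad = 9c 36 36.  K' ⊕ opad = f6 5c 5c.
Inner input = (K'⊕ipad) ∥ m = 9c 36 36 ∥ 7b.
Inner hash: sum = 156+54+54+123 = 387; mod 256 = 131 → 83.
Outer input = (K'⊕opad) ∥ inner = f6 5c 5c ∥ 83.
Outer hash (tag): sum = 246+92+92+131 = 561; mod 256 = 49 → 31.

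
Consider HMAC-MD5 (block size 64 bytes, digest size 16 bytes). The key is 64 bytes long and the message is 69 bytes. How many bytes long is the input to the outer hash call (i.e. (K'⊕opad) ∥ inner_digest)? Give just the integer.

Key is 64 ≤ 64 bytes, zero-padded: |K'| = 64.
Outer input = (K'⊕opad) ∥ H(inner) → 64 + 16 = 80 bytes.

80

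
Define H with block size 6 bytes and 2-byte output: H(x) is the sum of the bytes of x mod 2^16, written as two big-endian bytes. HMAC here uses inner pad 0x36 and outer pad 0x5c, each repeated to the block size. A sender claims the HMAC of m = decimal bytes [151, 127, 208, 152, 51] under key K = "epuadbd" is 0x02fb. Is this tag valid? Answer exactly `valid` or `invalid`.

Key "epuadbd" = 65 70 75 61 64 62 64 is 7 bytes > B = 6, so hash it first: H(key) = 02 d5, then zero-pad to 6 bytes: K' = 02 d5 00 00 00 00.
K' ⊕ ipad = 34 e3 36 36 36 36; K' ⊕ opad = 5e 89 5c 5c 5c 5c.
Inner hash: sum = 52+227+54+54+54+54+151+127+208+152+51 = 1184 → 04 a0.
Outer hash (recomputed tag): sum = 94+137+92+92+92+92+4+160 = 763 → 02 fb.
Recomputed tag = 02fb; claimed = 02fb → match.

valid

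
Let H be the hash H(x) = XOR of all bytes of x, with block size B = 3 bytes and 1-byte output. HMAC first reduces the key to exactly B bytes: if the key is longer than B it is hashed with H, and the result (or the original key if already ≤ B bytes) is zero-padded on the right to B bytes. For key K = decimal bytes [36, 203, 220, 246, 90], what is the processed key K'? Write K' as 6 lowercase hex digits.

|K| = 5 > B = 3, so first hash the key.
H(K): XOR 24⊕cb⊕dc⊕f6⊕5a = 9f.
Zero-pad H(K) = 9f to 3 bytes: K' = 9f 00 00.

9f0000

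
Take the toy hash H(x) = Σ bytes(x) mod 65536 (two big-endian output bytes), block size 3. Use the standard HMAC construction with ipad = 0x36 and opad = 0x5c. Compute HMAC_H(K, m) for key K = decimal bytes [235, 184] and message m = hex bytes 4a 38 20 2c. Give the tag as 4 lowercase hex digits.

Key decimal bytes [235, 184] = eb b8 is 2 bytes ≤ B = 3; zero-pad to 3 bytes: K' = eb b8 00.
K' ⊕ ipad = dd 8e 36.  K' ⊕ opad = b7 e4 5c.
Inner input = (K'⊕ipad) ∥ m = dd 8e 36 ∥ 4a 38 20 2c.
Inner hash: sum = 221+142+54+74+56+32+44 = 623 → 02 6f.
Outer input = (K'⊕opad) ∥ inner = b7 e4 5c ∥ 02 6f.
Outer hash (tag): sum = 183+228+92+2+111 = 616 → 02 68.

0268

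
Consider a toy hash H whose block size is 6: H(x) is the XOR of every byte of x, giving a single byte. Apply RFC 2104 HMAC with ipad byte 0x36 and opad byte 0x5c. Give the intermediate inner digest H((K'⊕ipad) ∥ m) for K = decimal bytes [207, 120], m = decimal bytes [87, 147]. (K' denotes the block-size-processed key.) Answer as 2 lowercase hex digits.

Key decimal bytes [207, 120] = cf 78 is 2 bytes ≤ B = 6; zero-pad to 6 bytes: K' = cf 78 00 00 00 00.
K' ⊕ ipad = f9 4e 36 36 36 36.
Inner input = f9 4e 36 36 36 36 ∥ 57 93.
Inner hash: XOR f9⊕4e⊕36⊕36⊕36⊕36⊕57⊕93 = 73.

73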